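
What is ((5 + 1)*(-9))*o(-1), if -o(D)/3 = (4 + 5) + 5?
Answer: 2268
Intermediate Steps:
o(D) = -42 (o(D) = -3*((4 + 5) + 5) = -3*(9 + 5) = -3*14 = -42)
((5 + 1)*(-9))*o(-1) = ((5 + 1)*(-9))*(-42) = (6*(-9))*(-42) = -54*(-42) = 2268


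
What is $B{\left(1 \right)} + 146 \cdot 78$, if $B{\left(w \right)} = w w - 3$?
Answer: $11386$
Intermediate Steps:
$B{\left(w \right)} = -3 + w^{2}$ ($B{\left(w \right)} = w^{2} - 3 = -3 + w^{2}$)
$B{\left(1 \right)} + 146 \cdot 78 = \left(-3 + 1^{2}\right) + 146 \cdot 78 = \left(-3 + 1\right) + 11388 = -2 + 11388 = 11386$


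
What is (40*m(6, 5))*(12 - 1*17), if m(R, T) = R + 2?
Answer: -1600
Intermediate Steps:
m(R, T) = 2 + R
(40*m(6, 5))*(12 - 1*17) = (40*(2 + 6))*(12 - 1*17) = (40*8)*(12 - 17) = 320*(-5) = -1600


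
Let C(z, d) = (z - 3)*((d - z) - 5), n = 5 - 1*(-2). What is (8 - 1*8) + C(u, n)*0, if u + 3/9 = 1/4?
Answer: 0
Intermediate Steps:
u = -1/12 (u = -⅓ + 1/4 = -⅓ + ¼ = -1/12 ≈ -0.083333)
n = 7 (n = 5 + 2 = 7)
C(z, d) = (-3 + z)*(-5 + d - z)
(8 - 1*8) + C(u, n)*0 = (8 - 1*8) + (15 - (-1/12)² - 3*7 - 2*(-1/12) + 7*(-1/12))*0 = (8 - 8) + (15 - 1*1/144 - 21 + ⅙ - 7/12)*0 = 0 + (15 - 1/144 - 21 + ⅙ - 7/12)*0 = 0 - 925/144*0 = 0 + 0 = 0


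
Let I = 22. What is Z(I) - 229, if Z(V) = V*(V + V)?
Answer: 739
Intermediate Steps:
Z(V) = 2*V² (Z(V) = V*(2*V) = 2*V²)
Z(I) - 229 = 2*22² - 229 = 2*484 - 229 = 968 - 229 = 739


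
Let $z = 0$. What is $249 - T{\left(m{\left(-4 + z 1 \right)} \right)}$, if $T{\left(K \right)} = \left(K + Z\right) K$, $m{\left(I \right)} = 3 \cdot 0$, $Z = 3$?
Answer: $249$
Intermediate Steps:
$m{\left(I \right)} = 0$
$T{\left(K \right)} = K \left(3 + K\right)$ ($T{\left(K \right)} = \left(K + 3\right) K = \left(3 + K\right) K = K \left(3 + K\right)$)
$249 - T{\left(m{\left(-4 + z 1 \right)} \right)} = 249 - 0 \left(3 + 0\right) = 249 - 0 \cdot 3 = 249 - 0 = 249 + 0 = 249$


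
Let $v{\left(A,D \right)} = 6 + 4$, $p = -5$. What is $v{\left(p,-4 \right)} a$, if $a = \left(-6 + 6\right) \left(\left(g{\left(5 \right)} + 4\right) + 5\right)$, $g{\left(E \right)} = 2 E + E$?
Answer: $0$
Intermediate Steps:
$g{\left(E \right)} = 3 E$
$a = 0$ ($a = \left(-6 + 6\right) \left(\left(3 \cdot 5 + 4\right) + 5\right) = 0 \left(\left(15 + 4\right) + 5\right) = 0 \left(19 + 5\right) = 0 \cdot 24 = 0$)
$v{\left(A,D \right)} = 10$
$v{\left(p,-4 \right)} a = 10 \cdot 0 = 0$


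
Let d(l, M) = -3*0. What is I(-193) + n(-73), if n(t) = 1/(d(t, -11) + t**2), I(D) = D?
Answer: -1028496/5329 ≈ -193.00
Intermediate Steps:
d(l, M) = 0
n(t) = t**(-2) (n(t) = 1/(0 + t**2) = 1/(t**2) = t**(-2))
I(-193) + n(-73) = -193 + (-73)**(-2) = -193 + 1/5329 = -1028496/5329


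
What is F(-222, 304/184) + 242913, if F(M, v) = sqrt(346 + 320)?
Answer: 242913 + 3*sqrt(74) ≈ 2.4294e+5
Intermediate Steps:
F(M, v) = 3*sqrt(74) (F(M, v) = sqrt(666) = 3*sqrt(74))
F(-222, 304/184) + 242913 = 3*sqrt(74) + 242913 = 242913 + 3*sqrt(74)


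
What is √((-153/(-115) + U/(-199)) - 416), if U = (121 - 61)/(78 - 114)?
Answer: 2*I*√488627315355/68655 ≈ 20.363*I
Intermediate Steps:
U = -5/3 (U = 60/(-36) = 60*(-1/36) = -5/3 ≈ -1.6667)
√((-153/(-115) + U/(-199)) - 416) = √((-153/(-115) - 5/3/(-199)) - 416) = √((-153*(-1/115) - 5/3*(-1/199)) - 416) = √((153/115 + 5/597) - 416) = √(91916/68655 - 416) = √(-28468564/68655) = 2*I*√488627315355/68655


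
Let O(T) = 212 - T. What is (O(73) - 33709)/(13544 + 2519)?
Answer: -33570/16063 ≈ -2.0899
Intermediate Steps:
(O(73) - 33709)/(13544 + 2519) = ((212 - 1*73) - 33709)/(13544 + 2519) = ((212 - 73) - 33709)/16063 = (139 - 33709)*(1/16063) = -33570*1/16063 = -33570/16063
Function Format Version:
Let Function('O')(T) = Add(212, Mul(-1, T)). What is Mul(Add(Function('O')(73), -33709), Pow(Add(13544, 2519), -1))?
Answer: Rational(-33570, 16063) ≈ -2.0899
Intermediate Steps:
Mul(Add(Function('O')(73), -33709), Pow(Add(13544, 2519), -1)) = Mul(Add(Add(212, Mul(-1, 73)), -33709), Pow(Add(13544, 2519), -1)) = Mul(Add(Add(212, -73), -33709), Pow(16063, -1)) = Mul(Add(139, -33709), Rational(1, 16063)) = Mul(-33570, Rational(1, 16063)) = Rational(-33570, 16063)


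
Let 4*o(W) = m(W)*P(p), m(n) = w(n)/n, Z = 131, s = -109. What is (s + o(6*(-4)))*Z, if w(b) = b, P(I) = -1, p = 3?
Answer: -57247/4 ≈ -14312.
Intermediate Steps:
m(n) = 1 (m(n) = n/n = 1)
o(W) = -1/4 (o(W) = (1*(-1))/4 = (1/4)*(-1) = -1/4)
(s + o(6*(-4)))*Z = (-109 - 1/4)*131 = -437/4*131 = -57247/4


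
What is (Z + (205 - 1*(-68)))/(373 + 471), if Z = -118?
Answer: 155/844 ≈ 0.18365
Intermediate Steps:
(Z + (205 - 1*(-68)))/(373 + 471) = (-118 + (205 - 1*(-68)))/(373 + 471) = (-118 + (205 + 68))/844 = (-118 + 273)*(1/844) = 155*(1/844) = 155/844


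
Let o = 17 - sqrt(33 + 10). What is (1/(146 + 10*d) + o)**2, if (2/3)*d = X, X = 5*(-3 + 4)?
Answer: 16222727/48841 - 7516*sqrt(43)/221 ≈ 109.14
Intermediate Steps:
X = 5 (X = 5*1 = 5)
d = 15/2 (d = (3/2)*5 = 15/2 ≈ 7.5000)
o = 17 - sqrt(43) ≈ 10.443
(1/(146 + 10*d) + o)**2 = (1/(146 + 10*(15/2)) + (17 - sqrt(43)))**2 = (1/(146 + 75) + (17 - sqrt(43)))**2 = (1/221 + (17 - sqrt(43)))**2 = (3758/221 - sqrt(43))**2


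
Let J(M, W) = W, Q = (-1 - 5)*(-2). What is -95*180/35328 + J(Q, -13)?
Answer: -39697/2944 ≈ -13.484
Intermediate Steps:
Q = 12 (Q = -6*(-2) = 12)
-95*180/35328 + J(Q, -13) = -95*180/35328 - 13 = -17100*1/35328 - 13 = -1425/2944 - 13 = -39697/2944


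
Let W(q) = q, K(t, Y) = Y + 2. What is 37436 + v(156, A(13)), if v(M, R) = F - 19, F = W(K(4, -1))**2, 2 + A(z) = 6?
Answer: 37418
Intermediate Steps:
K(t, Y) = 2 + Y
A(z) = 4 (A(z) = -2 + 6 = 4)
F = 1 (F = (2 - 1)**2 = 1**2 = 1)
v(M, R) = -18 (v(M, R) = 1 - 19 = -18)
37436 + v(156, A(13)) = 37436 - 18 = 37418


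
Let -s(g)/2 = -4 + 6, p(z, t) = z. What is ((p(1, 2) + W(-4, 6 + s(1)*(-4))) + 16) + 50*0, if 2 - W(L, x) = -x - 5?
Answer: 46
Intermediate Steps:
s(g) = -4 (s(g) = -2*(-4 + 6) = -2*2 = -4)
W(L, x) = 7 + x (W(L, x) = 2 - (-x - 5) = 2 - (-5 - x) = 2 + (5 + x) = 7 + x)
((p(1, 2) + W(-4, 6 + s(1)*(-4))) + 16) + 50*0 = ((1 + (7 + (6 - 4*(-4)))) + 16) + 50*0 = ((1 + (7 + (6 + 16))) + 16) + 0 = ((1 + (7 + 22)) + 16) + 0 = ((1 + 29) + 16) + 0 = (30 + 16) + 0 = 46 + 0 = 46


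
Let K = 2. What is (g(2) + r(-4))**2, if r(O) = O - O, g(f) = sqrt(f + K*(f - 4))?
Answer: -2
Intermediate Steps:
g(f) = sqrt(-8 + 3*f) (g(f) = sqrt(f + 2*(f - 4)) = sqrt(f + 2*(-4 + f)) = sqrt(f + (-8 + 2*f)) = sqrt(-8 + 3*f))
r(O) = 0
(g(2) + r(-4))**2 = (sqrt(-8 + 3*2) + 0)**2 = (sqrt(-8 + 6) + 0)**2 = (sqrt(-2) + 0)**2 = (I*sqrt(2) + 0)**2 = (I*sqrt(2))**2 = -2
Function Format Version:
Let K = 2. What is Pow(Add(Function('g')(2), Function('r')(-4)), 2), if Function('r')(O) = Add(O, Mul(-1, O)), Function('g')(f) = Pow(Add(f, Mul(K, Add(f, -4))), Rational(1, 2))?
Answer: -2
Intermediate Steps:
Function('g')(f) = Pow(Add(-8, Mul(3, f)), Rational(1, 2)) (Function('g')(f) = Pow(Add(f, Mul(2, Add(f, -4))), Rational(1, 2)) = Pow(Add(f, Mul(2, Add(-4, f))), Rational(1, 2)) = Pow(Add(f, Add(-8, Mul(2, f))), Rational(1, 2)) = Pow(Add(-8, Mul(3, f)), Rational(1, 2)))
Function('r')(O) = 0
Pow(Add(Function('g')(2), Function('r')(-4)), 2) = Pow(Add(Pow(Add(-8, Mul(3, 2)), Rational(1, 2)), 0), 2) = Pow(Add(Pow(Add(-8, 6), Rational(1, 2)), 0), 2) = Pow(Add(Pow(-2, Rational(1, 2)), 0), 2) = Pow(Add(Mul(I, Pow(2, Rational(1, 2))), 0), 2) = Pow(Mul(I, Pow(2, Rational(1, 2))), 2) = -2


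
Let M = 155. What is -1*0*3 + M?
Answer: 155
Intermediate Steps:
-1*0*3 + M = -1*0*3 + 155 = 0*3 + 155 = 0 + 155 = 155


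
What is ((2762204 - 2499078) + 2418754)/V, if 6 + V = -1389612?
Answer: -446980/231603 ≈ -1.9299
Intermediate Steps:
V = -1389618 (V = -6 - 1389612 = -1389618)
((2762204 - 2499078) + 2418754)/V = ((2762204 - 2499078) + 2418754)/(-1389618) = (263126 + 2418754)*(-1/1389618) = 2681880*(-1/1389618) = -446980/231603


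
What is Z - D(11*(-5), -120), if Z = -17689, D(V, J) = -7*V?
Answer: -18074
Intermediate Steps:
Z - D(11*(-5), -120) = -17689 - (-7)*11*(-5) = -17689 - (-7)*(-55) = -17689 - 1*385 = -17689 - 385 = -18074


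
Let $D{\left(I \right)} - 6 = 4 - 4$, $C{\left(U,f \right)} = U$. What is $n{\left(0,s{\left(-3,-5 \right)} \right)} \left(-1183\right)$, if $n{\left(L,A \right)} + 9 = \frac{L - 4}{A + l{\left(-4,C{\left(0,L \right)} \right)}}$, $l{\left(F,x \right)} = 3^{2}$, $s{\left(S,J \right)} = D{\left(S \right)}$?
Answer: $\frac{164437}{15} \approx 10962.0$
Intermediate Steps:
$D{\left(I \right)} = 6$ ($D{\left(I \right)} = 6 + \left(4 - 4\right) = 6 + 0 = 6$)
$s{\left(S,J \right)} = 6$
$l{\left(F,x \right)} = 9$
$n{\left(L,A \right)} = -9 + \frac{-4 + L}{9 + A}$ ($n{\left(L,A \right)} = -9 + \frac{L - 4}{A + 9} = -9 + \frac{-4 + L}{9 + A}$)
$n{\left(0,s{\left(-3,-5 \right)} \right)} \left(-1183\right) = \frac{-85 + 0 - 54}{9 + 6} \left(-1183\right) = \frac{-85 + 0 - 54}{15} \left(-1183\right) = \frac{1}{15} \left(-139\right) \left(-1183\right) = \left(- \frac{139}{15}\right) \left(-1183\right) = \frac{164437}{15}$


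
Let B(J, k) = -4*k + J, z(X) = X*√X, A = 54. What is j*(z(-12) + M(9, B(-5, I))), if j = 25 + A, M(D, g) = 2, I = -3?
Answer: 158 - 1896*I*√3 ≈ 158.0 - 3284.0*I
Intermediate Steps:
z(X) = X^(3/2)
B(J, k) = J - 4*k
j = 79 (j = 25 + 54 = 79)
j*(z(-12) + M(9, B(-5, I))) = 79*((-12)^(3/2) + 2) = 79*(-24*I*√3 + 2) = 79*(2 - 24*I*√3) = 158 - 1896*I*√3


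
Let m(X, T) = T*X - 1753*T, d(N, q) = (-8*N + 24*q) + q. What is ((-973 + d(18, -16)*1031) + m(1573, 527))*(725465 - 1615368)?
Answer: 584396630391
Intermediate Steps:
d(N, q) = -8*N + 25*q
m(X, T) = -1753*T + T*X
((-973 + d(18, -16)*1031) + m(1573, 527))*(725465 - 1615368) = ((-973 + (-8*18 + 25*(-16))*1031) + 527*(-1753 + 1573))*(725465 - 1615368) = ((-973 + (-144 - 400)*1031) + 527*(-180))*(-889903) = ((-973 - 544*1031) - 94860)*(-889903) = ((-973 - 560864) - 94860)*(-889903) = (-561837 - 94860)*(-889903) = -656697*(-889903) = 584396630391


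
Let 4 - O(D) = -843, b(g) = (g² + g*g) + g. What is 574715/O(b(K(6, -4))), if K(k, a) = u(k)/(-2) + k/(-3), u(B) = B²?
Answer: 574715/847 ≈ 678.53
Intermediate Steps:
K(k, a) = -k²/2 - k/3 (K(k, a) = k²/(-2) + k/(-3) = k²*(-½) + k*(-⅓) = -k²/2 - k/3)
b(g) = g + 2*g² (b(g) = (g² + g²) + g = 2*g² + g = g + 2*g²)
O(D) = 847 (O(D) = 4 - 1*(-843) = 4 + 843 = 847)
574715/O(b(K(6, -4))) = 574715/847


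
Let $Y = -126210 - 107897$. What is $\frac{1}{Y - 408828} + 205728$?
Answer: $\frac{132269731679}{642935} \approx 2.0573 \cdot 10^{5}$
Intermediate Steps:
$Y = -234107$ ($Y = -126210 - 107897 = -234107$)
$\frac{1}{Y - 408828} + 205728 = \frac{1}{-234107 - 408828} + 205728 = \frac{1}{-642935} + 205728 = - \frac{1}{642935} + 205728 = \frac{132269731679}{642935}$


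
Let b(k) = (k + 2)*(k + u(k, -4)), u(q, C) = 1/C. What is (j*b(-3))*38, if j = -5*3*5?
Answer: -18525/2 ≈ -9262.5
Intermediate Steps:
j = -75 (j = -15*5 = -75)
b(k) = (2 + k)*(-¼ + k) (b(k) = (k + 2)*(k + 1/(-4)) = (2 + k)*(k - ¼) = (2 + k)*(-¼ + k))
(j*b(-3))*38 = -75*(-½ + (-3)² + (7/4)*(-3))*38 = -75*(-½ + 9 - 21/4)*38 = -75*13/4*38 = -975/4*38 = -18525/2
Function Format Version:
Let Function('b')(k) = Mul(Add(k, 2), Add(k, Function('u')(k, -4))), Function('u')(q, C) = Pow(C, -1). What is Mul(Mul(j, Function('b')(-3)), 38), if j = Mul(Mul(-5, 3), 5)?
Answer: Rational(-18525, 2) ≈ -9262.5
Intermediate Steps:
j = -75 (j = Mul(-15, 5) = -75)
Function('b')(k) = Mul(Add(2, k), Add(Rational(-1, 4), k)) (Function('b')(k) = Mul(Add(k, 2), Add(k, Pow(-4, -1))) = Mul(Add(2, k), Add(k, Rational(-1, 4))) = Mul(Add(2, k), Add(Rational(-1, 4), k)))
Mul(Mul(j, Function('b')(-3)), 38) = Mul(Mul(-75, Add(Rational(-1, 2), Pow(-3, 2), Mul(Rational(7, 4), -3))), 38) = Mul(Mul(-75, Add(Rational(-1, 2), 9, Rational(-21, 4))), 38) = Mul(Mul(-75, Rational(13, 4)), 38) = Mul(Rational(-975, 4), 38) = Rational(-18525, 2)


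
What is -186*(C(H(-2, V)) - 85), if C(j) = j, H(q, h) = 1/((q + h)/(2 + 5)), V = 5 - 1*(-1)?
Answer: 30969/2 ≈ 15485.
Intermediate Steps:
V = 6 (V = 5 + 1 = 6)
H(q, h) = 1/(h/7 + q/7) (H(q, h) = 1/((h + q)/7) = 1/((h + q)*(⅐)) = 1/(h/7 + q/7))
-186*(C(H(-2, V)) - 85) = -186*(7/(6 - 2) - 85) = -186*(7/4 - 85) = -186*(-333/4) = 30969/2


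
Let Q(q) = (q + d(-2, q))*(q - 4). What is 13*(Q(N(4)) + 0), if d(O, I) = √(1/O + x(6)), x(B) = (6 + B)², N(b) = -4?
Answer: 416 - 52*√574 ≈ -829.83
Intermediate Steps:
d(O, I) = √(144 + 1/O) (d(O, I) = √(1/O + (6 + 6)²) = √(1/O + 12²) = √(1/O + 144) = √(144 + 1/O))
Q(q) = (-4 + q)*(q + √574/2) (Q(q) = (q + √(144 + 1/(-2)))*(q - 4) = (q + √(144 - ½))*(-4 + q) = (q + √(287/2))*(-4 + q) = (q + √574/2)*(-4 + q) = (-4 + q)*(q + √574/2))
13*(Q(N(4)) + 0) = 13*(((-4)² - 4*(-4) - 2*√574 + (½)*(-4)*√574) + 0) = 13*((16 + 16 - 2*√574 - 2*√574) + 0) = 13*((32 - 4*√574) + 0) = 13*(32 - 4*√574) = 416 - 52*√574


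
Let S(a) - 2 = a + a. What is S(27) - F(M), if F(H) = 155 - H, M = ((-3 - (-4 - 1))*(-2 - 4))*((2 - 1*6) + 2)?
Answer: -75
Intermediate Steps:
S(a) = 2 + 2*a (S(a) = 2 + (a + a) = 2 + 2*a)
M = 24 (M = ((-3 - 1*(-5))*(-6))*((2 - 6) + 2) = ((-3 + 5)*(-6))*(-4 + 2) = (2*(-6))*(-2) = -12*(-2) = 24)
S(27) - F(M) = (2 + 2*27) - (155 - 1*24) = (2 + 54) - (155 - 24) = 56 - 1*131 = 56 - 131 = -75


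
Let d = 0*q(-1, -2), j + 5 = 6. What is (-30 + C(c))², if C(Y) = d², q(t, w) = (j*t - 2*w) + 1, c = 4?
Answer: 900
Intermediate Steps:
j = 1 (j = -5 + 6 = 1)
q(t, w) = 1 + t - 2*w (q(t, w) = (1*t - 2*w) + 1 = (t - 2*w) + 1 = 1 + t - 2*w)
d = 0 (d = 0*(1 - 1 - 2*(-2)) = 0*(1 - 1 + 4) = 0*4 = 0)
C(Y) = 0 (C(Y) = 0² = 0)
(-30 + C(c))² = (-30 + 0)² = (-30)² = 900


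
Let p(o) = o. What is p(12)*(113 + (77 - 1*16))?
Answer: 2088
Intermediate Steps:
p(12)*(113 + (77 - 1*16)) = 12*(113 + (77 - 1*16)) = 12*(113 + (77 - 16)) = 12*(113 + 61) = 12*174 = 2088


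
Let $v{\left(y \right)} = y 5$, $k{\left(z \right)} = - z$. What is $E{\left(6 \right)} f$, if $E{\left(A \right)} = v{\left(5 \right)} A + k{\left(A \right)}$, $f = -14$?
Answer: $-2016$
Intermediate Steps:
$v{\left(y \right)} = 5 y$
$E{\left(A \right)} = 24 A$ ($E{\left(A \right)} = 5 \cdot 5 A - A = 25 A - A = 24 A$)
$E{\left(6 \right)} f = 24 \cdot 6 \left(-14\right) = 144 \left(-14\right) = -2016$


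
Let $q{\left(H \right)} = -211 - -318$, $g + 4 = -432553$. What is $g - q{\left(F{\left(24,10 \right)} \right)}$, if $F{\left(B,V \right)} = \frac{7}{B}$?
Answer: $-432664$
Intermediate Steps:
$g = -432557$ ($g = -4 - 432553 = -432557$)
$q{\left(H \right)} = 107$ ($q{\left(H \right)} = -211 + 318 = 107$)
$g - q{\left(F{\left(24,10 \right)} \right)} = -432557 - 107 = -432664$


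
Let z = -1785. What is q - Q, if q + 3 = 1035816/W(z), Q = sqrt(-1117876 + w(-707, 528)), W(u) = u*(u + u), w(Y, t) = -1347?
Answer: -3013589/1062075 - I*sqrt(1119223) ≈ -2.8375 - 1057.9*I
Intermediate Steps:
W(u) = 2*u**2 (W(u) = u*(2*u) = 2*u**2)
Q = I*sqrt(1119223) (Q = sqrt(-1117876 - 1347) = sqrt(-1119223) = I*sqrt(1119223) ≈ 1057.9*I)
q = -3013589/1062075 (q = -3 + 1035816/((2*(-1785)**2)) = -3 + 1035816/((2*3186225)) = -3 + 1035816/6372450 = -3 + 1035816*(1/6372450) = -3 + 172636/1062075 = -3013589/1062075 ≈ -2.8375)
q - Q = -3013589/1062075 - I*sqrt(1119223)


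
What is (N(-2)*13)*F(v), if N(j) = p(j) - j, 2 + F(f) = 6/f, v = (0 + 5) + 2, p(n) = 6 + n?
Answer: -624/7 ≈ -89.143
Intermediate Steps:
v = 7 (v = 5 + 2 = 7)
F(f) = -2 + 6/f
N(j) = 6 (N(j) = (6 + j) - j = 6)
(N(-2)*13)*F(v) = (6*13)*(-2 + 6/7) = 78*(-2 + 6*(⅐)) = 78*(-2 + 6/7) = 78*(-8/7) = -624/7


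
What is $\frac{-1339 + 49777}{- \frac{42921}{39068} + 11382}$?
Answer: $\frac{48522456}{11400745} \approx 4.2561$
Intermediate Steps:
$\frac{-1339 + 49777}{- \frac{42921}{39068} + 11382} = \frac{48438}{\left(-42921\right) \frac{1}{39068} + 11382} = \frac{48438}{- \frac{42921}{39068} + 11382} = \frac{48438}{\frac{444629055}{39068}} = 48438 \cdot \frac{39068}{444629055} = \frac{48522456}{11400745}$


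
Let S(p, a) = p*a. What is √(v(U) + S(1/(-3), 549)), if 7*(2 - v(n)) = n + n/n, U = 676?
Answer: 18*I*√42/7 ≈ 16.665*I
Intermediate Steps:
S(p, a) = a*p
v(n) = 13/7 - n/7 (v(n) = 2 - (n + n/n)/7 = 2 - (n + 1)/7 = 2 - (1 + n)/7 = 2 + (-⅐ - n/7) = 13/7 - n/7)
√(v(U) + S(1/(-3), 549)) = √((13/7 - ⅐*676) + 549/(-3)) = √((13/7 - 676/7) + 549*(-⅓)) = √(-663/7 - 183) = √(-1944/7) = 18*I*√42/7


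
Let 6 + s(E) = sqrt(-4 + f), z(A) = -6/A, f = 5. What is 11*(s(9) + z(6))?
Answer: -66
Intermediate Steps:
s(E) = -5 (s(E) = -6 + sqrt(-4 + 5) = -6 + sqrt(1) = -6 + 1 = -5)
11*(s(9) + z(6)) = 11*(-5 - 6/6) = 11*(-5 - 6*1/6) = 11*(-5 - 1) = 11*(-6) = -66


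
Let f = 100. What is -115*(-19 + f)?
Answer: -9315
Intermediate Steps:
-115*(-19 + f) = -115*(-19 + 100) = -115*81 = -9315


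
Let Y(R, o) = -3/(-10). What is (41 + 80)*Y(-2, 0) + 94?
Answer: 1303/10 ≈ 130.30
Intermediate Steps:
Y(R, o) = 3/10 (Y(R, o) = -3*(-⅒) = 3/10)
(41 + 80)*Y(-2, 0) + 94 = (41 + 80)*(3/10) + 94 = 121*(3/10) + 94 = 363/10 + 94 = 1303/10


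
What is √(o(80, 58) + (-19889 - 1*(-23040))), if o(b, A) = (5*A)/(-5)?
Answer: √3093 ≈ 55.615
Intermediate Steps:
o(b, A) = -A (o(b, A) = (5*A)*(-⅕) = -A)
√(o(80, 58) + (-19889 - 1*(-23040))) = √(-1*58 + (-19889 - 1*(-23040))) = √(-58 + (-19889 + 23040)) = √(-58 + 3151) = √3093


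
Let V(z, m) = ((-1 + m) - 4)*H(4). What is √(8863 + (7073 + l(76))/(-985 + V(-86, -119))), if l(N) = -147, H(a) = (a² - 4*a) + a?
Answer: √19429501137/1481 ≈ 94.119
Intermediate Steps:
H(a) = a² - 3*a
V(z, m) = -20 + 4*m (V(z, m) = ((-1 + m) - 4)*(4*(-3 + 4)) = (-5 + m)*(4*1) = (-5 + m)*4 = -20 + 4*m)
√(8863 + (7073 + l(76))/(-985 + V(-86, -119))) = √(8863 + (7073 - 147)/(-985 + (-20 + 4*(-119)))) = √(8863 + 6926/(-985 + (-20 - 476))) = √(8863 + 6926/(-985 - 496)) = √(8863 + 6926/(-1481)) = √(8863 + 6926*(-1/1481)) = √(8863 - 6926/1481) = √(13119177/1481) = √19429501137/1481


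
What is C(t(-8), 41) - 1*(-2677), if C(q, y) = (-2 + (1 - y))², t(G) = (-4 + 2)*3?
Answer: 4441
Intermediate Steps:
t(G) = -6 (t(G) = -2*3 = -6)
C(q, y) = (-1 - y)²
C(t(-8), 41) - 1*(-2677) = (1 + 41)² - 1*(-2677) = 42² + 2677 = 1764 + 2677 = 4441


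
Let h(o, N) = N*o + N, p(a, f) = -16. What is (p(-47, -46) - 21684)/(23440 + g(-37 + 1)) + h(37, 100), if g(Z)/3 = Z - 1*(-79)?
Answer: 12791500/3367 ≈ 3799.1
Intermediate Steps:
g(Z) = 237 + 3*Z (g(Z) = 3*(Z - 1*(-79)) = 3*(Z + 79) = 3*(79 + Z) = 237 + 3*Z)
h(o, N) = N + N*o
(p(-47, -46) - 21684)/(23440 + g(-37 + 1)) + h(37, 100) = (-16 - 21684)/(23440 + (237 + 3*(-37 + 1))) + 100*(1 + 37) = -21700/(23440 + (237 + 3*(-36))) + 100*38 = -21700/(23440 + (237 - 108)) + 3800 = -21700/(23440 + 129) + 3800 = -21700/23569 + 3800 = -21700*1/23569 + 3800 = -3100/3367 + 3800 = 12791500/3367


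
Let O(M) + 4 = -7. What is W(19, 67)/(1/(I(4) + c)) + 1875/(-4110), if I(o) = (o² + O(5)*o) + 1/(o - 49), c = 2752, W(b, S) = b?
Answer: 638140649/12330 ≈ 51755.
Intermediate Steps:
O(M) = -11 (O(M) = -4 - 7 = -11)
I(o) = o² + 1/(-49 + o) - 11*o (I(o) = (o² - 11*o) + 1/(o - 49) = (o² - 11*o) + 1/(-49 + o) = o² + 1/(-49 + o) - 11*o)
W(19, 67)/(1/(I(4) + c)) + 1875/(-4110) = 19/(1/((1 + 4³ - 60*4² + 539*4)/(-49 + 4) + 2752)) + 1875/(-4110) = 19/(1/((1 + 64 - 60*16 + 2156)/(-45) + 2752)) + 1875*(-1/4110) = 19/(1/(-(1 + 64 - 960 + 2156)/45 + 2752)) - 125/274 = 19/(1/(-1/45*1261 + 2752)) - 125/274 = 19/(1/(-1261/45 + 2752)) - 125/274 = 19/(1/(122579/45)) - 125/274 = 19/(45/122579) - 125/274 = 19*(122579/45) - 125/274 = 2329001/45 - 125/274 = 638140649/12330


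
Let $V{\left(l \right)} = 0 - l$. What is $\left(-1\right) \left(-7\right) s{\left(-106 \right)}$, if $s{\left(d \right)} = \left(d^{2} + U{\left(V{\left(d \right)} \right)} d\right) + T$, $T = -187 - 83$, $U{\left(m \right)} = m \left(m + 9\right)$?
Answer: $-8968218$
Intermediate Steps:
$V{\left(l \right)} = - l$
$U{\left(m \right)} = m \left(9 + m\right)$
$T = -270$
$s{\left(d \right)} = -270 + d^{2} - d^{2} \left(9 - d\right)$ ($s{\left(d \right)} = \left(d^{2} + - d \left(9 - d\right) d\right) - 270 = \left(d^{2} - d^{2} \left(9 - d\right)\right) - 270 = -270 + d^{2} - d^{2} \left(9 - d\right)$)
$\left(-1\right) \left(-7\right) s{\left(-106 \right)} = \left(-1\right) \left(-7\right) \left(-270 + \left(-106\right)^{3} - 8 \left(-106\right)^{2}\right) = 7 \left(-270 - 1191016 - 89888\right) = 7 \left(-1281174\right) = -8968218$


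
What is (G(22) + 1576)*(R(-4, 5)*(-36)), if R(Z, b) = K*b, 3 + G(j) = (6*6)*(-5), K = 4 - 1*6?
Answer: 501480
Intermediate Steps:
K = -2 (K = 4 - 6 = -2)
G(j) = -183 (G(j) = -3 + (6*6)*(-5) = -3 + 36*(-5) = -3 - 180 = -183)
R(Z, b) = -2*b
(G(22) + 1576)*(R(-4, 5)*(-36)) = (-183 + 1576)*(-2*5*(-36)) = 1393*(-10*(-36)) = 1393*360 = 501480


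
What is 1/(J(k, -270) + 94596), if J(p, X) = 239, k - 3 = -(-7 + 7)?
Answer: 1/94835 ≈ 1.0545e-5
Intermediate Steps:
k = 3 (k = 3 - (-7 + 7) = 3 - 1*0 = 3 + 0 = 3)
1/(J(k, -270) + 94596) = 1/(239 + 94596) = 1/94835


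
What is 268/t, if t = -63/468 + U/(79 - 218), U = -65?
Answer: 1937104/2407 ≈ 804.78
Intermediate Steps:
t = 2407/7228 (t = -63/468 - 65/(79 - 218) = -63*1/468 - 65/(-139) = -7/52 - 65*(-1/139) = -7/52 + 65/139 = 2407/7228 ≈ 0.33301)
268/t = 268/(2407/7228) = 268*(7228/2407) = 1937104/2407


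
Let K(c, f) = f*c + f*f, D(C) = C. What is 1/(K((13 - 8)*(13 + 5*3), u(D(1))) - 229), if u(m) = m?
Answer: -1/88 ≈ -0.011364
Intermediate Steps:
K(c, f) = f² + c*f (K(c, f) = c*f + f² = f² + c*f)
1/(K((13 - 8)*(13 + 5*3), u(D(1))) - 229) = 1/(1*((13 - 8)*(13 + 5*3) + 1) - 229) = 1/(1*(5*(13 + 15) + 1) - 229) = 1/(1*(5*28 + 1) - 229) = 1/(1*(140 + 1) - 229) = 1/(1*141 - 229) = 1/(141 - 229) = 1/(-88) = -1/88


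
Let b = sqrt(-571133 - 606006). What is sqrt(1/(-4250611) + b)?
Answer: sqrt(-4250611 + 18067693873321*I*sqrt(1177139))/4250611 ≈ 23.291 + 23.291*I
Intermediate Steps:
b = I*sqrt(1177139) (b = sqrt(-1177139) = I*sqrt(1177139) ≈ 1085.0*I)
sqrt(1/(-4250611) + b) = sqrt(1/(-4250611) + I*sqrt(1177139)) = sqrt(-1/4250611 + I*sqrt(1177139))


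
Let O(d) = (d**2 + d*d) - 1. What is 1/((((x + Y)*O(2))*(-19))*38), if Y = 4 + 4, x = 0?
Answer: -1/40432 ≈ -2.4733e-5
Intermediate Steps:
O(d) = -1 + 2*d**2 (O(d) = (d**2 + d**2) - 1 = 2*d**2 - 1 = -1 + 2*d**2)
Y = 8
1/((((x + Y)*O(2))*(-19))*38) = 1/((((0 + 8)*(-1 + 2*2**2))*(-19))*38) = 1/(((8*(-1 + 2*4))*(-19))*38) = 1/(((8*(-1 + 8))*(-19))*38) = 1/(((8*7)*(-19))*38) = 1/((56*(-19))*38) = 1/(-1064*38) = 1/(-40432) = -1/40432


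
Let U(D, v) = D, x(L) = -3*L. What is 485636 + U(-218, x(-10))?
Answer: 485418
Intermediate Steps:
485636 + U(-218, x(-10)) = 485636 - 218 = 485418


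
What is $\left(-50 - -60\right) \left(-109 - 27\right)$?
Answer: $-1360$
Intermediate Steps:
$\left(-50 - -60\right) \left(-109 - 27\right) = \left(-50 + 60\right) \left(-136\right) = 10 \left(-136\right) = -1360$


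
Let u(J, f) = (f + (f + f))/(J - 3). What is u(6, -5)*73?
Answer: -365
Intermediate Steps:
u(J, f) = 3*f/(-3 + J) (u(J, f) = (f + 2*f)/(-3 + J) = (3*f)/(-3 + J) = 3*f/(-3 + J))
u(6, -5)*73 = (3*(-5)/(-3 + 6))*73 = (3*(-5)/3)*73 = (3*(-5)*(⅓))*73 = -5*73 = -365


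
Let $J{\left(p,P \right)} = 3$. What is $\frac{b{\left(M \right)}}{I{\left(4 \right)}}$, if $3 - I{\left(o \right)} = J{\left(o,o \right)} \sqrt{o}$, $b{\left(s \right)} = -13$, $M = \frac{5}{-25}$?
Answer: $\frac{13}{3} \approx 4.3333$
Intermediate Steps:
$M = - \frac{1}{5}$ ($M = 5 \left(- \frac{1}{25}\right) = - \frac{1}{5} \approx -0.2$)
$I{\left(o \right)} = 3 - 3 \sqrt{o}$
$\frac{b{\left(M \right)}}{I{\left(4 \right)}} = - \frac{13}{3 - 3 \sqrt{4}} = - \frac{13}{3 - 6} = - \frac{13}{-3} = \left(-13\right) \left(- \frac{1}{3}\right) = \frac{13}{3}$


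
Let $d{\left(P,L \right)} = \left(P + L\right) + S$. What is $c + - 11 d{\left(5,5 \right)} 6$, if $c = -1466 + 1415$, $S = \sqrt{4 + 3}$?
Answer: $-711 - 66 \sqrt{7} \approx -885.62$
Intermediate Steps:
$S = \sqrt{7} \approx 2.6458$
$d{\left(P,L \right)} = L + P + \sqrt{7}$ ($d{\left(P,L \right)} = \left(P + L\right) + \sqrt{7} = \left(L + P\right) + \sqrt{7} = L + P + \sqrt{7}$)
$c = -51$
$c + - 11 d{\left(5,5 \right)} 6 = -51 + - 11 \left(5 + 5 + \sqrt{7}\right) 6 = -51 + - 11 \left(10 + \sqrt{7}\right) 6 = -51 + \left(-110 - 11 \sqrt{7}\right) 6 = -51 - \left(660 + 66 \sqrt{7}\right) = -711 - 66 \sqrt{7}$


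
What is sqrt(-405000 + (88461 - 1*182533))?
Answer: 8*I*sqrt(7798) ≈ 706.45*I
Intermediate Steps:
sqrt(-405000 + (88461 - 1*182533)) = sqrt(-405000 + (88461 - 182533)) = sqrt(-405000 - 94072) = sqrt(-499072) = 8*I*sqrt(7798)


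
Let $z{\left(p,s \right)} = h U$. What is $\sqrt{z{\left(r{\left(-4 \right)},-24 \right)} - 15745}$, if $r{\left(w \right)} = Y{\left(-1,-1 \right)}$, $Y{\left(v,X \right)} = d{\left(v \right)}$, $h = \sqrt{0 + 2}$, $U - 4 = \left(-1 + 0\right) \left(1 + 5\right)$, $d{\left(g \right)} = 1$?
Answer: $\sqrt{-15745 - 2 \sqrt{2}} \approx 125.49 i$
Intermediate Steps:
$U = -2$ ($U = 4 + \left(-1 + 0\right) \left(1 + 5\right) = 4 - 6 = -2$)
$h = \sqrt{2} \approx 1.4142$
$Y{\left(v,X \right)} = 1$
$r{\left(w \right)} = 1$
$z{\left(p,s \right)} = - 2 \sqrt{2}$ ($z{\left(p,s \right)} = \sqrt{2} \left(-2\right) = - 2 \sqrt{2}$)
$\sqrt{z{\left(r{\left(-4 \right)},-24 \right)} - 15745} = \sqrt{- 2 \sqrt{2} - 15745} = \sqrt{-15745 - 2 \sqrt{2}}$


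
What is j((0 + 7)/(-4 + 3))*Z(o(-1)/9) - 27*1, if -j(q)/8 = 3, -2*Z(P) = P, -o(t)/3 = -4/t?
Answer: -43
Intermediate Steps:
o(t) = 12/t (o(t) = -(-12)/t = 12/t)
Z(P) = -P/2
j(q) = -24 (j(q) = -8*3 = -24)
j((0 + 7)/(-4 + 3))*Z(o(-1)/9) - 27*1 = -(-12)*(12/(-1))/9 - 27*1 = -(-12)*(12*(-1))*(1/9) - 27 = -(-12)*(-12*1/9) - 27 = -(-12)*(-4)/3 - 27 = -24*2/3 - 27 = -16 - 27 = -43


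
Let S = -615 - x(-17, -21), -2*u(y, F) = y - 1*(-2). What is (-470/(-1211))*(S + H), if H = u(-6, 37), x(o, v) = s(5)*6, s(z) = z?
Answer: -302210/1211 ≈ -249.55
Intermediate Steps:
x(o, v) = 30 (x(o, v) = 5*6 = 30)
u(y, F) = -1 - y/2 (u(y, F) = -(y - 1*(-2))/2 = -(y + 2)/2 = -(2 + y)/2 = -1 - y/2)
H = 2 (H = -1 - ½*(-6) = -1 + 3 = 2)
S = -645 (S = -615 - 1*30 = -615 - 30 = -645)
(-470/(-1211))*(S + H) = (-470/(-1211))*(-645 + 2) = -470*(-1/1211)*(-643) = (470/1211)*(-643) = -302210/1211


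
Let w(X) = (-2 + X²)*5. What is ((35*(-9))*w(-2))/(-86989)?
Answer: 450/12427 ≈ 0.036211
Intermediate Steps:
w(X) = -10 + 5*X²
((35*(-9))*w(-2))/(-86989) = ((35*(-9))*(-10 + 5*(-2)²))/(-86989) = -315*(-10 + 5*4)*(-1/86989) = -315*(-10 + 20)*(-1/86989) = -315*10*(-1/86989) = -3150*(-1/86989) = 450/12427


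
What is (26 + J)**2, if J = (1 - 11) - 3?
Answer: 169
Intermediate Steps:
J = -13 (J = -10 - 3 = -13)
(26 + J)**2 = (26 - 13)**2 = 13**2 = 169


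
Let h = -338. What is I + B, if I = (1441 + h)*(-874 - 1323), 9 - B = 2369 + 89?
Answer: -2425740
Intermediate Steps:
B = -2449 (B = 9 - (2369 + 89) = 9 - 1*2458 = 9 - 2458 = -2449)
I = -2423291 (I = (1441 - 338)*(-874 - 1323) = 1103*(-2197) = -2423291)
I + B = -2423291 - 2449 = -2425740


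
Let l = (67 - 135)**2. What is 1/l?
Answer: 1/4624 ≈ 0.00021626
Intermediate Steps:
l = 4624 (l = (-68)**2 = 4624)
1/l = 1/4624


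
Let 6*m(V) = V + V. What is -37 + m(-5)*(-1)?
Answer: -106/3 ≈ -35.333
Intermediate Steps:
m(V) = V/3 (m(V) = (V + V)/6 = (2*V)/6 = V/3)
-37 + m(-5)*(-1) = -37 + ((⅓)*(-5))*(-1) = -37 - 5/3*(-1) = -37 + 5/3 = -106/3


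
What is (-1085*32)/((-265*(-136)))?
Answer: -868/901 ≈ -0.96337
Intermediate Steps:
(-1085*32)/((-265*(-136))) = -34720/36040 = -34720*1/36040 = -868/901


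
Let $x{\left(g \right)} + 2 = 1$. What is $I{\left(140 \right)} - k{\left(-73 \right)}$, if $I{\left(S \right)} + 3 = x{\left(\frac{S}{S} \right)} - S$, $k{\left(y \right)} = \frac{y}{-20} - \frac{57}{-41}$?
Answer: $- \frac{122213}{820} \approx -149.04$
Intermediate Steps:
$k{\left(y \right)} = \frac{57}{41} - \frac{y}{20}$ ($k{\left(y \right)} = y \left(- \frac{1}{20}\right) - - \frac{57}{41} = - \frac{y}{20} + \frac{57}{41} = \frac{57}{41} - \frac{y}{20}$)
$x{\left(g \right)} = -1$ ($x{\left(g \right)} = -2 + 1 = -1$)
$I{\left(S \right)} = -4 - S$ ($I{\left(S \right)} = -3 - \left(1 + S\right) = -4 - S$)
$I{\left(140 \right)} - k{\left(-73 \right)} = \left(-4 - 140\right) - \left(\frac{57}{41} - - \frac{73}{20}\right) = \left(-4 - 140\right) - \left(\frac{57}{41} + \frac{73}{20}\right) = -144 - \frac{4133}{820} = - \frac{122213}{820}$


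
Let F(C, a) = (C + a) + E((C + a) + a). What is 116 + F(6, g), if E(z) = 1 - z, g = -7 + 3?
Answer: 121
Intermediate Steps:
g = -4
F(C, a) = 1 - a (F(C, a) = (C + a) + (1 - ((C + a) + a)) = (C + a) + (1 - (C + 2*a)) = (C + a) + (1 + (-C - 2*a)) = (C + a) + (1 - C - 2*a) = 1 - a)
116 + F(6, g) = 116 + (1 - 1*(-4)) = 116 + (1 + 4) = 116 + 5 = 121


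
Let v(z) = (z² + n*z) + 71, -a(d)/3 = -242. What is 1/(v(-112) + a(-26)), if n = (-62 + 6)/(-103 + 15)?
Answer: 11/145967 ≈ 7.5359e-5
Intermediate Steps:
n = 7/11 (n = -56/(-88) = -56*(-1/88) = 7/11 ≈ 0.63636)
a(d) = 726 (a(d) = -3*(-242) = 726)
v(z) = 71 + z² + 7*z/11 (v(z) = (z² + 7*z/11) + 71 = 71 + z² + 7*z/11)
1/(v(-112) + a(-26)) = 1/((71 + (-112)² + (7/11)*(-112)) + 726) = 1/((71 + 12544 - 784/11) + 726) = 1/(137981/11 + 726) = 1/(145967/11) = 11/145967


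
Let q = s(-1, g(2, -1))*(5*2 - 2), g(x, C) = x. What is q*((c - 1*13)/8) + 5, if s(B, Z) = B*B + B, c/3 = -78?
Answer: 5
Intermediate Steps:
c = -234 (c = 3*(-78) = -234)
s(B, Z) = B + B² (s(B, Z) = B² + B = B + B²)
q = 0 (q = (-(1 - 1))*(5*2 - 2) = (-1*0)*(10 - 2) = 0*8 = 0)
q*((c - 1*13)/8) + 5 = 0*((-234 - 1*13)/8) + 5 = 0*((-234 - 13)*(⅛)) + 5 = 0*(-247*⅛) + 5 = 0*(-247/8) + 5 = 0 + 5 = 5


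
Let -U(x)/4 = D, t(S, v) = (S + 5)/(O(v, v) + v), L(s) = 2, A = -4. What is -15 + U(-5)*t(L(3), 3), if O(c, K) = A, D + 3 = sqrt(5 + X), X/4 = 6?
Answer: -99 + 28*sqrt(29) ≈ 51.785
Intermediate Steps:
X = 24 (X = 4*6 = 24)
D = -3 + sqrt(29) (D = -3 + sqrt(5 + 24) = -3 + sqrt(29) ≈ 2.3852)
O(c, K) = -4
t(S, v) = (5 + S)/(-4 + v) (t(S, v) = (S + 5)/(-4 + v) = (5 + S)/(-4 + v))
U(x) = 12 - 4*sqrt(29) (U(x) = -4*(-3 + sqrt(29)) = 12 - 4*sqrt(29))
-15 + U(-5)*t(L(3), 3) = -15 + (12 - 4*sqrt(29))*((5 + 2)/(-4 + 3)) = -15 + (12 - 4*sqrt(29))*(7/(-1)) = -15 + (12 - 4*sqrt(29))*(-1*7) = -15 + (12 - 4*sqrt(29))*(-7) = -15 + (-84 + 28*sqrt(29)) = -99 + 28*sqrt(29)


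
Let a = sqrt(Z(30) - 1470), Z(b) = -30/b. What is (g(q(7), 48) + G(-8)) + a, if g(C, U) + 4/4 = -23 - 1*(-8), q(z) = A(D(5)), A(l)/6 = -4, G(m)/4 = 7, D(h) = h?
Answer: 12 + I*sqrt(1471) ≈ 12.0 + 38.354*I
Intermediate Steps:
G(m) = 28 (G(m) = 4*7 = 28)
A(l) = -24 (A(l) = 6*(-4) = -24)
q(z) = -24
g(C, U) = -16 (g(C, U) = -1 + (-23 - 1*(-8)) = -1 + (-23 + 8) = -1 - 15 = -16)
a = I*sqrt(1471) (a = sqrt(-30/30 - 1470) = sqrt(-30*1/30 - 1470) = sqrt(-1 - 1470) = sqrt(-1471) = I*sqrt(1471) ≈ 38.354*I)
(g(q(7), 48) + G(-8)) + a = (-16 + 28) + I*sqrt(1471) = 12 + I*sqrt(1471)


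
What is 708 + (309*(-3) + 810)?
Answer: 591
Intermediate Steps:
708 + (309*(-3) + 810) = 708 + (-927 + 810) = 708 - 117 = 591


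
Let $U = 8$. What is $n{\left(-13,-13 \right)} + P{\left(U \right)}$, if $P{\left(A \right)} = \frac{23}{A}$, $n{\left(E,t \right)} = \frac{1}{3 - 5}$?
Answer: $\frac{19}{8} \approx 2.375$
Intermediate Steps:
$n{\left(E,t \right)} = - \frac{1}{2}$ ($n{\left(E,t \right)} = \frac{1}{3 - 5} = \frac{1}{-2} = - \frac{1}{2}$)
$n{\left(-13,-13 \right)} + P{\left(U \right)} = - \frac{1}{2} + \frac{23}{8} = \frac{19}{8}$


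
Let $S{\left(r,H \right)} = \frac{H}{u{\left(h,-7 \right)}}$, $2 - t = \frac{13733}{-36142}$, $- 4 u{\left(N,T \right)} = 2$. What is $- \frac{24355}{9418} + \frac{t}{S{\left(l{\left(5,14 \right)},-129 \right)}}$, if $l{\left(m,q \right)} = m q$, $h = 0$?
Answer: $- \frac{6655629461}{2582924172} \approx -2.5768$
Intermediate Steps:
$u{\left(N,T \right)} = - \frac{1}{2}$ ($u{\left(N,T \right)} = \left(- \frac{1}{4}\right) 2 = - \frac{1}{2}$)
$t = \frac{86017}{36142}$ ($t = 2 - \frac{13733}{-36142} = 2 - 13733 \left(- \frac{1}{36142}\right) = 2 - - \frac{13733}{36142} = 2 + \frac{13733}{36142} = \frac{86017}{36142} \approx 2.38$)
$S{\left(r,H \right)} = - 2 H$ ($S{\left(r,H \right)} = \frac{H}{- \frac{1}{2}} = H \left(-2\right) = - 2 H$)
$- \frac{24355}{9418} + \frac{t}{S{\left(l{\left(5,14 \right)},-129 \right)}} = - \frac{24355}{9418} + \frac{86017}{36142 \left(\left(-2\right) \left(-129\right)\right)} = \left(-24355\right) \frac{1}{9418} + \frac{86017}{36142 \cdot 258} = - \frac{24355}{9418} + \frac{86017}{36142} \cdot \frac{1}{258} = - \frac{24355}{9418} + \frac{86017}{9324636} = - \frac{6655629461}{2582924172}$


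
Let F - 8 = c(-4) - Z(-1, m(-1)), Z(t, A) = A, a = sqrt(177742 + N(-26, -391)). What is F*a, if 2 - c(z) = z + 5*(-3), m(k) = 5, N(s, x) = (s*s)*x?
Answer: 24*I*sqrt(86574) ≈ 7061.6*I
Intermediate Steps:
N(s, x) = x*s**2 (N(s, x) = s**2*x = x*s**2)
c(z) = 17 - z (c(z) = 2 - (z + 5*(-3)) = 2 - (z - 15) = 2 - (-15 + z) = 2 + (15 - z) = 17 - z)
a = I*sqrt(86574) (a = sqrt(177742 - 391*(-26)**2) = sqrt(177742 - 391*676) = sqrt(177742 - 264316) = sqrt(-86574) = I*sqrt(86574) ≈ 294.23*I)
F = 24 (F = 8 + ((17 - 1*(-4)) - 1*5) = 8 + ((17 + 4) - 5) = 8 + (21 - 5) = 8 + 16 = 24)
F*a = 24*(I*sqrt(86574)) = 24*I*sqrt(86574)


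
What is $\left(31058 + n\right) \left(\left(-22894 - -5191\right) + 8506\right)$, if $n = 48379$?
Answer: $-730582089$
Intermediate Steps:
$\left(31058 + n\right) \left(\left(-22894 - -5191\right) + 8506\right) = \left(31058 + 48379\right) \left(\left(-22894 - -5191\right) + 8506\right) = 79437 \left(\left(-22894 + 5191\right) + 8506\right) = 79437 \left(-17703 + 8506\right) = 79437 \left(-9197\right) = -730582089$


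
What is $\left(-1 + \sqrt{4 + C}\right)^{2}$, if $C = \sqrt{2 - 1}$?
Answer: $\left(1 - \sqrt{5}\right)^{2} \approx 1.5279$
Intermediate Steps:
$C = 1$ ($C = \sqrt{1} = 1$)
$\left(-1 + \sqrt{4 + C}\right)^{2} = \left(-1 + \sqrt{4 + 1}\right)^{2} = \left(-1 + \sqrt{5}\right)^{2}$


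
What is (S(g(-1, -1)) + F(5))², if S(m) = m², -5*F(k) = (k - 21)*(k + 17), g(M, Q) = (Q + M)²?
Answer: 186624/25 ≈ 7465.0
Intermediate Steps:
g(M, Q) = (M + Q)²
F(k) = -(-21 + k)*(17 + k)/5 (F(k) = -(k - 21)*(k + 17)/5 = -(-21 + k)*(17 + k)/5)
(S(g(-1, -1)) + F(5))² = (((-1 - 1)²)² + (357/5 - ⅕*5² + (⅘)*5))² = (((-2)²)² + (357/5 - ⅕*25 + 4))² = (4² + (357/5 - 5 + 4))² = (16 + 352/5)² = (432/5)² = 186624/25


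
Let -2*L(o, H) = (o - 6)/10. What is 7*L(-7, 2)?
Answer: 91/20 ≈ 4.5500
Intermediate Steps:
L(o, H) = 3/10 - o/20 (L(o, H) = -(o - 6)/(2*10) = -(-6 + o)/(2*10) = -(-⅗ + o/10)/2 = 3/10 - o/20)
7*L(-7, 2) = 7*(3/10 - 1/20*(-7)) = 7*(3/10 + 7/20) = 7*(13/20) = 91/20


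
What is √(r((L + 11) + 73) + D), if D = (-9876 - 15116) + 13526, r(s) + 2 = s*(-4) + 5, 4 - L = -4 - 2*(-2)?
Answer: I*√11815 ≈ 108.7*I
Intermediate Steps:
L = 4 (L = 4 - (-4 - 2*(-2)) = 4 - (-4 + 4) = 4 - 1*0 = 4 + 0 = 4)
r(s) = 3 - 4*s (r(s) = -2 + (s*(-4) + 5) = -2 + (-4*s + 5) = -2 + (5 - 4*s) = 3 - 4*s)
D = -11466 (D = -24992 + 13526 = -11466)
√(r((L + 11) + 73) + D) = √((3 - 4*((4 + 11) + 73)) - 11466) = √((3 - 4*(15 + 73)) - 11466) = √((3 - 4*88) - 11466) = √((3 - 352) - 11466) = √(-349 - 11466) = √(-11815) = I*√11815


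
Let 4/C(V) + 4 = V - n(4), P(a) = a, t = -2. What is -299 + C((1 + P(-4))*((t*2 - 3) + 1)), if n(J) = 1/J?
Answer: -16429/55 ≈ -298.71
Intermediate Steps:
C(V) = 4/(-17/4 + V) (C(V) = 4/(-4 + (V - 1/4)) = 4/(-4 + (V - 1*¼)) = 4/(-4 + (V - ¼)) = 4/(-4 + (-¼ + V)) = 4/(-17/4 + V))
-299 + C((1 + P(-4))*((t*2 - 3) + 1)) = -299 + 16/(-17 + 4*((1 - 4)*((-2*2 - 3) + 1))) = -299 + 16/(-17 + 4*(-3*((-4 - 3) + 1))) = -299 + 16/(-17 + 4*(-3*(-7 + 1))) = -299 + 16/(-17 + 4*(-3*(-6))) = -299 + 16/(-17 + 4*18) = -299 + 16/(-17 + 72) = -299 + 16/55 = -16429/55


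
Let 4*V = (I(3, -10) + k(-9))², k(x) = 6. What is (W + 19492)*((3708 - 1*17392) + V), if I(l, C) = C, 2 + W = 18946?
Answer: -525804480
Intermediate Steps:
W = 18944 (W = -2 + 18946 = 18944)
V = 4 (V = (-10 + 6)²/4 = (¼)*(-4)² = (¼)*16 = 4)
(W + 19492)*((3708 - 1*17392) + V) = (18944 + 19492)*((3708 - 1*17392) + 4) = 38436*((3708 - 17392) + 4) = 38436*(-13684 + 4) = 38436*(-13680) = -525804480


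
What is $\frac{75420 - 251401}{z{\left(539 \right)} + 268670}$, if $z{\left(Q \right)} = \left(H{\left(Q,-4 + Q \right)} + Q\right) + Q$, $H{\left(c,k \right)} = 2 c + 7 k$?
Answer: $- \frac{175981}{274571} \approx -0.64093$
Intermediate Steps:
$z{\left(Q \right)} = -28 + 11 Q$ ($z{\left(Q \right)} = \left(\left(2 Q + 7 \left(-4 + Q\right)\right) + Q\right) + Q = \left(\left(2 Q + \left(-28 + 7 Q\right)\right) + Q\right) + Q = \left(\left(-28 + 9 Q\right) + Q\right) + Q = \left(-28 + 10 Q\right) + Q = -28 + 11 Q$)
$\frac{75420 - 251401}{z{\left(539 \right)} + 268670} = \frac{75420 - 251401}{\left(-28 + 11 \cdot 539\right) + 268670} = - \frac{175981}{\left(-28 + 5929\right) + 268670} = - \frac{175981}{5901 + 268670} = - \frac{175981}{274571}$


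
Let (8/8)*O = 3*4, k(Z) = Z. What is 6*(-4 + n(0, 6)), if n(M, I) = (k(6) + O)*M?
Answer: -24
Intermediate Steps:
O = 12 (O = 3*4 = 12)
n(M, I) = 18*M (n(M, I) = (6 + 12)*M = 18*M)
6*(-4 + n(0, 6)) = 6*(-4 + 18*0) = 6*(-4 + 0) = 6*(-4) = -24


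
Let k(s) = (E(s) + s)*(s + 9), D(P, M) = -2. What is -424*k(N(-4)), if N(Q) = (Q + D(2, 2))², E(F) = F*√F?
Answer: -4808160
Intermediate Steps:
E(F) = F^(3/2)
N(Q) = (-2 + Q)² (N(Q) = (Q - 2)² = (-2 + Q)²)
k(s) = (9 + s)*(s + s^(3/2)) (k(s) = (s^(3/2) + s)*(s + 9) = (s + s^(3/2))*(9 + s) = (9 + s)*(s + s^(3/2)))
-424*k(N(-4)) = -424*(((-2 - 4)²)² + ((-2 - 4)²)^(5/2) + 9*(-2 - 4)² + 9*((-2 - 4)²)^(3/2)) = -424*(((-6)²)² + ((-6)²)^(5/2) + 9*(-6)² + 9*((-6)²)^(3/2)) = -424*(36² + 36^(5/2) + 9*36 + 9*36^(3/2)) = -424*(1296 + 7776 + 324 + 9*216) = -424*(1296 + 7776 + 324 + 1944) = -424*11340 = -4808160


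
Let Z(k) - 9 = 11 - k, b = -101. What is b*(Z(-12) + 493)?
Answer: -53025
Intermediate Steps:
Z(k) = 20 - k (Z(k) = 9 + (11 - k) = 20 - k)
b*(Z(-12) + 493) = -101*((20 - 1*(-12)) + 493) = -101*((20 + 12) + 493) = -101*(32 + 493) = -101*525 = -53025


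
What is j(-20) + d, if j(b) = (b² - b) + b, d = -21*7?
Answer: 253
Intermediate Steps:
d = -147
j(b) = b²
j(-20) + d = (-20)² - 147 = 400 - 147 = 253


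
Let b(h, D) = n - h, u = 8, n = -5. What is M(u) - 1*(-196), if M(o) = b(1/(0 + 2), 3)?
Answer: 381/2 ≈ 190.50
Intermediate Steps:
b(h, D) = -5 - h
M(o) = -11/2 (M(o) = -5 - 1/(0 + 2) = -5 - 1/2 = -5 - 1*½ = -5 - ½ = -11/2)
M(u) - 1*(-196) = -11/2 - 1*(-196) = -11/2 + 196 = 381/2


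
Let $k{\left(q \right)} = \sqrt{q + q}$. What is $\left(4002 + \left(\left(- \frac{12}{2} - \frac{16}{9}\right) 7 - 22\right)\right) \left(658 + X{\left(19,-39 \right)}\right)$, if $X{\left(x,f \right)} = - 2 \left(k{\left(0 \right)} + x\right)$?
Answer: $\frac{21904600}{9} \approx 2.4338 \cdot 10^{6}$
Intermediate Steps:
$k{\left(q \right)} = \sqrt{2} \sqrt{q}$ ($k{\left(q \right)} = \sqrt{2 q} = \sqrt{2} \sqrt{q}$)
$X{\left(x,f \right)} = - 2 x$ ($X{\left(x,f \right)} = - 2 \left(\sqrt{2} \sqrt{0} + x\right) = - 2 \left(\sqrt{2} \cdot 0 + x\right) = - 2 \left(0 + x\right) = - 2 x$)
$\left(4002 + \left(\left(- \frac{12}{2} - \frac{16}{9}\right) 7 - 22\right)\right) \left(658 + X{\left(19,-39 \right)}\right) = \left(4002 + \left(\left(- \frac{12}{2} - \frac{16}{9}\right) 7 - 22\right)\right) \left(658 - 38\right) = \left(4002 + \left(\left(\left(-12\right) \frac{1}{2} - \frac{16}{9}\right) 7 - 22\right)\right) \left(658 - 38\right) = \left(4002 + \left(\left(-6 - \frac{16}{9}\right) 7 - 22\right)\right) 620 = \left(4002 - \frac{688}{9}\right) 620 = \frac{35330}{9} \cdot 620 = \frac{21904600}{9}$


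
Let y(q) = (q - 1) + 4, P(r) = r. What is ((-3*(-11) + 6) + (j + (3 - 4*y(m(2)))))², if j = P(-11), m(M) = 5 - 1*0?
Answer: 1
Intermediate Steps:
m(M) = 5 (m(M) = 5 + 0 = 5)
j = -11
y(q) = 3 + q (y(q) = (-1 + q) + 4 = 3 + q)
((-3*(-11) + 6) + (j + (3 - 4*y(m(2)))))² = ((-3*(-11) + 6) + (-11 + (3 - 4*(3 + 5))))² = ((33 + 6) + (-11 + (3 - 4*8)))² = (39 + (-11 + (3 - 32)))² = (39 + (-11 - 29))² = (39 - 40)² = (-1)² = 1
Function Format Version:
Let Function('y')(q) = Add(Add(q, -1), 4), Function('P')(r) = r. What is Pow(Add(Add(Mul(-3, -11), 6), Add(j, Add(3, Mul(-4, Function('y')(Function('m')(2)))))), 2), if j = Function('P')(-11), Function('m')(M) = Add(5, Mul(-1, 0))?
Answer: 1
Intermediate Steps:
Function('m')(M) = 5 (Function('m')(M) = Add(5, 0) = 5)
j = -11
Function('y')(q) = Add(3, q) (Function('y')(q) = Add(Add(-1, q), 4) = Add(3, q))
Pow(Add(Add(Mul(-3, -11), 6), Add(j, Add(3, Mul(-4, Function('y')(Function('m')(2)))))), 2) = Pow(Add(Add(Mul(-3, -11), 6), Add(-11, Add(3, Mul(-4, Add(3, 5))))), 2) = Pow(Add(Add(33, 6), Add(-11, Add(3, Mul(-4, 8)))), 2) = Pow(Add(39, Add(-11, Add(3, -32))), 2) = Pow(Add(39, Add(-11, -29)), 2) = Pow(Add(39, -40), 2) = Pow(-1, 2) = 1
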